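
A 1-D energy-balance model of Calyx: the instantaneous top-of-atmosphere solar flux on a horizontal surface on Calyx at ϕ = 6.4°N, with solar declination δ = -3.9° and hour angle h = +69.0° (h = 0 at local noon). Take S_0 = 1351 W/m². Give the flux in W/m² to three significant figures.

470 W/m²

cos θ_z = sin ϕ sin δ + cos ϕ cos δ cos h = -0.007582 + 0.355310 = 0.347728.
Flux = S_0 · cos θ_z = 1351 × 0.347728 = 469.8 W/m².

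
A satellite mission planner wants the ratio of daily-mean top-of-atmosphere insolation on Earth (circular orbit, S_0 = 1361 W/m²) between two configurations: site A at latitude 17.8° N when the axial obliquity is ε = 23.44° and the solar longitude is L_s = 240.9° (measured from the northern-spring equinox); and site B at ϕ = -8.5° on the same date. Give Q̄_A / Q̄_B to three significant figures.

— Configuration A (ϕ=+17.8°):
Solar declination: sin δ = sin ε · sin L_s = sin 23.44° × sin 240.9° = -0.34758, so δ = -20.339°.
cos h₀ = −tan(+17.8°) tan(-20.339°) = 0.1190, h₀ = 1.4515 rad.
Bracket: h₀ sin ϕ sin δ + cos ϕ cos δ sin h₀ = 1.4515×0.30570×-0.34758 + 0.95213×0.93765×0.99289 = -0.154229 + 0.886417 = 0.732188.
Q̄ = (S_0/π) × [bracket] = (1361/π) × 0.732188 = 317.20 W/m².
— Configuration B (ϕ=-8.5°):
cos h₀ = −tan(-8.5°) tan(-20.339°) = -0.0554, h₀ = 1.6262 rad.
Bracket: h₀ sin ϕ sin δ + cos ϕ cos δ sin h₀ = 1.6262×-0.14781×-0.34758 + 0.98902×0.93765×0.99846 = 0.083547 + 0.925926 = 1.009473.
Q̄ = (S_0/π) × [bracket] = (1361/π) × 1.009473 = 437.32 W/m².
Ratio Q̄_A / Q̄_B = 317.20 / 437.32 = 0.7253.

Q̄_A / Q̄_B ≈ 0.725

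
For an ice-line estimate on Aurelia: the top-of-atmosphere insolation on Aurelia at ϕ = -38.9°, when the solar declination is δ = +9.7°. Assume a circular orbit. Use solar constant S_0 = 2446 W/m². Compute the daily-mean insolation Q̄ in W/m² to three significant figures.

cos h₀ = −tan(-38.9°) tan(+9.700°) = 0.1379, h₀ = 1.4324 rad.
Bracket: h₀ sin ϕ sin δ + cos ϕ cos δ sin h₀ = 1.4324×-0.62796×0.16849 + 0.77824×0.98570×0.99044 = -0.151555 + 0.759778 = 0.608223.
Q̄ = (S_0/π) × [bracket] = (2446/π) × 0.608223 = 473.6 W/m².

Q̄ ≈ 474 W/m²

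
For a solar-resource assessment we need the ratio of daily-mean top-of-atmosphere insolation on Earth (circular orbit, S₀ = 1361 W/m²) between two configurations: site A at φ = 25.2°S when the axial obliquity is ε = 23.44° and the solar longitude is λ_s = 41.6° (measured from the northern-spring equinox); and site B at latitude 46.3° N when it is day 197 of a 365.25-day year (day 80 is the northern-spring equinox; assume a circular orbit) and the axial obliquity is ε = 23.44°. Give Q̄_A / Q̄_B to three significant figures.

Q̄_A / Q̄_B ≈ 0.636

— Configuration A (φ=-25.2°):
Solar declination: sin δ = sin ε · sin λ_s = sin 23.44° × sin 41.6° = 0.26410, so δ = +15.314°.
cos H₀ = −tan(-25.2°) tan(+15.314°) = 0.1289, H₀ = 1.4416 rad.
Bracket: H₀ sin φ sin δ + cos φ cos δ sin H₀ = 1.4416×-0.42578×0.26410 + 0.90483×0.96449×0.99166 = -0.162106 + 0.865421 = 0.703315.
Q̄ = (S₀/π) × [bracket] = (1361/π) × 0.703315 = 304.69 W/m².
— Configuration B (φ=+46.3°):
Solar longitude: λ_s = 360° × (197 − 80)/365.25 = 115.318°.
sin δ = sin 23.44° × sin 115.318° = 0.35958, so δ = +21.074°.
cos H₀ = −tan(+46.3°) tan(+21.074°) = -0.4032, H₀ = 1.9859 rad.
Bracket: H₀ sin φ sin δ + cos φ cos δ sin H₀ = 1.9859×0.72297×0.35958 + 0.69088×0.93311×0.91509 = 0.516266 + 0.589928 = 1.106194.
Q̄ = (S₀/π) × [bracket] = (1361/π) × 1.106194 = 479.23 W/m².
Ratio Q̄_A / Q̄_B = 304.69 / 479.23 = 0.6358.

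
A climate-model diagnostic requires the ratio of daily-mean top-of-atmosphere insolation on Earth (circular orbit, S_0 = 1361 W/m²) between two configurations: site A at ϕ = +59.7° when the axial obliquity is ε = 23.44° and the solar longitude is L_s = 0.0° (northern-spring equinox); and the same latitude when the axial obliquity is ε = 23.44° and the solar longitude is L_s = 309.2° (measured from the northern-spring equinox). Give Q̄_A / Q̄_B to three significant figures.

Q̄_A / Q̄_B ≈ 3.66

— Configuration A (ϕ=+59.7°):
Solar declination: sin δ = sin ε · sin L_s = sin 23.44° × sin 0.0° = 0.00000, so δ = +0.000°.
cos h₀ = −tan(+59.7°) tan(+0.000°) = -0.0000, h₀ = 1.5708 rad.
Bracket: h₀ sin ϕ sin δ + cos ϕ cos δ sin h₀ = 1.5708×0.86340×0.00000 + 0.50453×1.00000×1.00000 = 0.000000 + 0.504530 = 0.504530.
Q̄ = (S_0/π) × [bracket] = (1361/π) × 0.504530 = 218.57 W/m².
— Configuration B (ϕ=+59.7°):
Solar declination: sin δ = sin ε · sin L_s = sin 23.44° × sin 309.2° = -0.30826, so δ = -17.955°.
cos h₀ = −tan(+59.7°) tan(-17.955°) = 0.5545, h₀ = 0.9830 rad.
Bracket: h₀ sin ϕ sin δ + cos ϕ cos δ sin h₀ = 0.9830×0.86340×-0.30826 + 0.50453×0.95130×0.83216 = -0.261627 + 0.399403 = 0.137776.
Q̄ = (S_0/π) × [bracket] = (1361/π) × 0.137776 = 59.687 W/m².
Ratio Q̄_A / Q̄_B = 218.57 / 59.687 = 3.662.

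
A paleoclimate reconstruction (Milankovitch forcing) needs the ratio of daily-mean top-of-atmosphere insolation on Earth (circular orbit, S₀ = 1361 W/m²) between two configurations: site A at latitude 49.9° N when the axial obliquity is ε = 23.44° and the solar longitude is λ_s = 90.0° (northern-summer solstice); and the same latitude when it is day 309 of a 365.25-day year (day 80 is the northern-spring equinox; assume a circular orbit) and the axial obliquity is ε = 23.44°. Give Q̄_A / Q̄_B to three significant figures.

Q̄_A / Q̄_B ≈ 3.66

— Configuration A (φ=+49.9°):
Solar declination: sin δ = sin ε · sin λ_s = sin 23.44° × sin 90.0° = 0.39779, so δ = +23.440°.
cos H₀ = −tan(+49.9°) tan(+23.440°) = -0.5149, H₀ = 2.1117 rad.
Bracket: H₀ sin φ sin δ + cos φ cos δ sin H₀ = 2.1117×0.76492×0.39779 + 0.64412×0.91748×0.85726 = 0.642543 + 0.506613 = 1.149156.
Q̄ = (S₀/π) × [bracket] = (1361/π) × 1.149156 = 497.84 W/m².
— Configuration B (φ=+49.9°):
Solar longitude: λ_s = 360° × (309 − 80)/365.25 = 225.708°.
sin δ = sin 23.44° × sin 225.708° = -0.28474, so δ = -16.543°.
cos H₀ = −tan(+49.9°) tan(-16.543°) = 0.3527, H₀ = 1.2103 rad.
Bracket: H₀ sin φ sin δ + cos φ cos δ sin H₀ = 1.2103×0.76492×-0.28474 + 0.64412×0.95861×0.93572 = -0.263607 + 0.577770 = 0.314163.
Q̄ = (S₀/π) × [bracket] = (1361/π) × 0.314163 = 136.10 W/m².
Ratio Q̄_A / Q̄_B = 497.84 / 136.10 = 3.658.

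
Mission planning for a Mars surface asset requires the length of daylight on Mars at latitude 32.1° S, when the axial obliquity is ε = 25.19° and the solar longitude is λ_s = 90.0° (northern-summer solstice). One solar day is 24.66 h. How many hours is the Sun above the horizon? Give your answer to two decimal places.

9.98 h

Solar declination: sin δ = sin ε · sin λ_s = sin 25.19° × sin 90.0° = 0.42562, so δ = +25.190°.
cos H₀ = −tan φ · tan δ = −tan(-32.1°) × tan(+25.190°) = 0.2951, so H₀ = 1.2713 rad = 72.84°.
Daylight = 2H₀/(2π) × 24.66 h = (1.2713/π) × 24.66 = 9.98 h.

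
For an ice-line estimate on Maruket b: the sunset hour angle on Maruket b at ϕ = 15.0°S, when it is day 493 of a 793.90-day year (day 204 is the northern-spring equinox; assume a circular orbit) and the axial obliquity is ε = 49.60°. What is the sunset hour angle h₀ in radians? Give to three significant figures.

Solar longitude: L_s = 360° × (493 − 204)/793.90 = 131.049°.
sin δ = sin 49.60° × sin 131.049° = 0.57431, so δ = +35.051°.
cos h₀ = −tan ϕ · tan δ = −tan(-15.0°) × tan(+35.051°) = 0.1880, so h₀ = 1.3817 rad = 79.17°.

h₀ = 1.38 rad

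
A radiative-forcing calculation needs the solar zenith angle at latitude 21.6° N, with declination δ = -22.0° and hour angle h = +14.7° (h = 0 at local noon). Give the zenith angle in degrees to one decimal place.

cos θ_z = sin φ sin δ + cos φ cos δ cos h = -0.137902 + 0.833856 = 0.695954.
θ_z = arccos(0.695954) = 45.9°.

θ_z = 45.9°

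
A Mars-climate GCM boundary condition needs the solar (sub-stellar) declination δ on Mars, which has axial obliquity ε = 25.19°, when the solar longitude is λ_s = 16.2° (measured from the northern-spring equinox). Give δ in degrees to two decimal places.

δ = +6.82°

sin δ = sin ε · sin λ_s = sin 25.19° × sin 16.2° = 0.118745.
δ = arcsin(0.118745) = +6.82°.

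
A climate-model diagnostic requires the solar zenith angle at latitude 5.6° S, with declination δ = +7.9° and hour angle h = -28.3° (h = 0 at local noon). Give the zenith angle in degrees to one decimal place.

θ_z = 31.3°

cos θ_z = sin ϕ sin δ + cos ϕ cos δ cos h = -0.013412 + 0.867959 = 0.854547.
θ_z = arccos(0.854547) = 31.3°.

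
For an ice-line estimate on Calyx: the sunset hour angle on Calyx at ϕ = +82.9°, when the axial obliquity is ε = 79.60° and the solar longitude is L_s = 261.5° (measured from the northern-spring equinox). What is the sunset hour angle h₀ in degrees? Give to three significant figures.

h₀ = 0.00°

Solar declination: sin δ = sin ε · sin L_s = sin 79.60° × sin 261.5° = -0.97277, so δ = -76.598°.
cos h₀ = −tan ϕ · tan δ = 33.6948 ≥ 1, so the host star never rises (polar night) and h₀ = 0.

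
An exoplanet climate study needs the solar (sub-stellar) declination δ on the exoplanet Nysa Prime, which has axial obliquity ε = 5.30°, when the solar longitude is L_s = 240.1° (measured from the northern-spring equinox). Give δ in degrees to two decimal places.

δ = -4.59°

sin δ = sin ε · sin L_s = sin 5.30° × sin 240.1° = -0.080076.
δ = arcsin(-0.080076) = -4.59°.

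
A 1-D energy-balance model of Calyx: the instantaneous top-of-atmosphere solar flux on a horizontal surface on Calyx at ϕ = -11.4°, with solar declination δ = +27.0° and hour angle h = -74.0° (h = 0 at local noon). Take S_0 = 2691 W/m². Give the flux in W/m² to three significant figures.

cos θ_z = sin ϕ sin δ + cos ϕ cos δ cos h = -0.089735 + 0.240749 = 0.151014.
Flux = S_0 · cos θ_z = 2691 × 0.151014 = 406.4 W/m².

406 W/m²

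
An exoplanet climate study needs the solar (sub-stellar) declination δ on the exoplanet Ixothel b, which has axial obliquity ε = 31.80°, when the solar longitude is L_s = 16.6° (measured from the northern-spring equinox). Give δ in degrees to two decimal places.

δ = +8.66°

sin δ = sin ε · sin L_s = sin 31.80° × sin 16.6° = 0.150545.
δ = arcsin(0.150545) = +8.66°.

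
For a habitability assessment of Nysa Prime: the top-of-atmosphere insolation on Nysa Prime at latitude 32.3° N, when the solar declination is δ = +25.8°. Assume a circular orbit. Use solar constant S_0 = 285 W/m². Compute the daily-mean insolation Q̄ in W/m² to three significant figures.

cos h₀ = −tan(+32.3°) tan(+25.800°) = -0.3056, h₀ = 1.8814 rad.
Bracket: h₀ sin ϕ sin δ + cos ϕ cos δ sin h₀ = 1.8814×0.53435×0.43523 + 0.84526×0.90032×0.95216 = 0.437548 + 0.724598 = 1.162146.
Q̄ = (S_0/π) × [bracket] = (285/π) × 1.162146 = 105.4 W/m².

Q̄ ≈ 105 W/m²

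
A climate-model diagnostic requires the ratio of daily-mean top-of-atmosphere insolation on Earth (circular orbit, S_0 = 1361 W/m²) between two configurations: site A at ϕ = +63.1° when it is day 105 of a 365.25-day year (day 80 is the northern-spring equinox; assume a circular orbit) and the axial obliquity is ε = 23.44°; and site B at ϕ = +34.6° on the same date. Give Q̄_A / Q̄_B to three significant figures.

Q̄_A / Q̄_B ≈ 0.729

— Configuration A (ϕ=+63.1°):
Solar longitude: L_s = 360° × (105 − 80)/365.25 = 24.641°.
sin δ = sin 23.44° × sin 24.641° = 0.16585, so δ = +9.547°.
cos h₀ = −tan(+63.1°) tan(+9.547°) = -0.3315, h₀ = 1.9087 rad.
Bracket: h₀ sin ϕ sin δ + cos ϕ cos δ sin h₀ = 1.9087×0.89180×0.16585 + 0.45243×0.98615×0.94346 = 0.282306 + 0.420938 = 0.703244.
Q̄ = (S_0/π) × [bracket] = (1361/π) × 0.703244 = 304.66 W/m².
— Configuration B (ϕ=+34.6°):
cos h₀ = −tan(+34.6°) tan(+9.547°) = -0.1160, h₀ = 1.6871 rad.
Bracket: h₀ sin ϕ sin δ + cos ϕ cos δ sin h₀ = 1.6871×0.56784×0.16585 + 0.82314×0.98615×0.99325 = 0.158885 + 0.806260 = 0.965145.
Q̄ = (S_0/π) × [bracket] = (1361/π) × 0.965145 = 418.12 W/m².
Ratio Q̄_A / Q̄_B = 304.66 / 418.12 = 0.7286.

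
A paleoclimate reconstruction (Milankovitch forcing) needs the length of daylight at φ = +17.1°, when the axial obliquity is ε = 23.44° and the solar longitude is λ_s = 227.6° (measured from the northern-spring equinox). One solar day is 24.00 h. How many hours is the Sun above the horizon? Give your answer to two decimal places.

Solar declination: sin δ = sin ε · sin λ_s = sin 23.44° × sin 227.6° = -0.29375, so δ = -17.083°.
cos H₀ = −tan φ · tan δ = −tan(+17.1°) × tan(-17.083°) = 0.0945, so H₀ = 1.4761 rad = 84.58°.
Daylight = 2H₀/(2π) × 24.00 h = (1.4761/π) × 24.00 = 11.28 h.

11.28 h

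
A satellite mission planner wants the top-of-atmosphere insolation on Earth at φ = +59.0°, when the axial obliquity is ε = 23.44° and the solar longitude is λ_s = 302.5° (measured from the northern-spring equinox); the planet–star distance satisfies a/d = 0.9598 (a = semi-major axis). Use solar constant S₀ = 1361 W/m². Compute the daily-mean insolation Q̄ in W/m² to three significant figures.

Q̄ ≈ 48.5 W/m²

Solar declination: sin δ = sin ε · sin λ_s = sin 23.44° × sin 302.5° = -0.33549, so δ = -19.602°.
cos H₀ = −tan(+59.0°) tan(-19.602°) = 0.5927, H₀ = 0.9364 rad.
Bracket: H₀ sin φ sin δ + cos φ cos δ sin H₀ = 0.9364×0.85717×-0.33549 + 0.51504×0.94204×0.80542 = -0.269282 + 0.390780 = 0.121498.
Inverse-square distance factor (a/d)² = 0.9598² = 0.921216.
Q̄ = (S₀/π) × 0.921216 × [bracket] = (1361/π) × 0.921216 × 0.121498 = 48.49 W/m².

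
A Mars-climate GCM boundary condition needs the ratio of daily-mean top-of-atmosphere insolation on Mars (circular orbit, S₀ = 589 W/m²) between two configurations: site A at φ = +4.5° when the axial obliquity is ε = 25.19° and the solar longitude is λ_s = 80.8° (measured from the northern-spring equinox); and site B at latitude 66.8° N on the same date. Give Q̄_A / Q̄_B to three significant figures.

— Configuration A (φ=+4.5°):
Solar declination: sin δ = sin ε · sin λ_s = sin 25.19° × sin 80.8° = 0.42015, so δ = +24.844°.
cos H₀ = −tan(+4.5°) tan(+24.844°) = -0.0364, H₀ = 1.6072 rad.
Bracket: H₀ sin φ sin δ + cos φ cos δ sin H₀ = 1.6072×0.07846×0.42015 + 0.99692×0.90746×0.99934 = 0.052981 + 0.904068 = 0.957049.
Q̄ = (S₀/π) × [bracket] = (589/π) × 0.957049 = 179.43 W/m².
— Configuration B (φ=+66.8°):
cos H₀ = −tan(+66.8°) tan(+24.844°) = -1.0802 ≤ −1 ⇒ polar day, H₀ = π.
Bracket: H₀ sin φ sin δ + cos φ cos δ sin H₀ = 3.1416×0.91914×0.42015 + 0.39394×0.90746×0.00000 = 1.213213 + 0.000000 = 1.213213.
Q̄ = (S₀/π) × [bracket] = (589/π) × 1.213213 = 227.46 W/m².
Ratio Q̄_A / Q̄_B = 179.43 / 227.46 = 0.7888.

Q̄_A / Q̄_B ≈ 0.789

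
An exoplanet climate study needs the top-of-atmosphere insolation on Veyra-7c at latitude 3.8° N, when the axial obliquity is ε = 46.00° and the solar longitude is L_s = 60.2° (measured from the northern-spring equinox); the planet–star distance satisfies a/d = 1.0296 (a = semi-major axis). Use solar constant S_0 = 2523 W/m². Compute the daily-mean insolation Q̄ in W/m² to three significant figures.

Q̄ ≈ 720 W/m²

Solar declination: sin δ = sin ε · sin L_s = sin 46.00° × sin 60.2° = 0.62422, so δ = +38.625°.
cos h₀ = −tan(+3.8°) tan(+38.625°) = -0.0531, h₀ = 1.6239 rad.
Bracket: h₀ sin ϕ sin δ + cos ϕ cos δ sin h₀ = 1.6239×0.06627×0.62422 + 0.99780×0.78125×0.99859 = 0.067176 + 0.778432 = 0.845608.
Inverse-square distance factor (a/d)² = 1.0296² = 1.060076.
Q̄ = (S_0/π) × 1.060076 × [bracket] = (2523/π) × 1.060076 × 0.845608 = 719.9 W/m².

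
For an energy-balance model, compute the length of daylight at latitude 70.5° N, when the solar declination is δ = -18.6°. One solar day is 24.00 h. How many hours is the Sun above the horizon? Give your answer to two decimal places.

cos h₀ = −tan ϕ · tan δ = −tan(+70.5°) × tan(-18.600°) = 0.9504, so h₀ = 0.3164 rad = 18.13°.
Daylight = 2h₀/(2π) × 24.00 h = (0.3164/π) × 24.00 = 2.42 h.

2.42 h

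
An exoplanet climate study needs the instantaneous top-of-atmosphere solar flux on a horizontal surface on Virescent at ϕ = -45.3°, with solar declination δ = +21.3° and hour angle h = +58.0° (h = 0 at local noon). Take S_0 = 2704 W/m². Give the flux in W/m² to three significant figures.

cos θ_z = sin ϕ sin δ + cos ϕ cos δ cos h = -0.258199 + 0.347281 = 0.089082.
Flux = S_0 · cos θ_z = 2704 × 0.089082 = 240.9 W/m².

241 W/m²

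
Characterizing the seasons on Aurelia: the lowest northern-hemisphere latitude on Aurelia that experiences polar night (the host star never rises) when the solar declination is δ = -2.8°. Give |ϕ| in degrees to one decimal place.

Polar night requires cos h₀ = −tan ϕ tan δ ≥ 1, i.e. tan ϕ tan δ ≤ −1.
The boundary is |tan ϕ| · |tan δ| = 1, so |ϕ| = 90° − |δ| = 90° − 2.8° = 87.2° in the northern hemisphere.

|ϕ| = 87.2°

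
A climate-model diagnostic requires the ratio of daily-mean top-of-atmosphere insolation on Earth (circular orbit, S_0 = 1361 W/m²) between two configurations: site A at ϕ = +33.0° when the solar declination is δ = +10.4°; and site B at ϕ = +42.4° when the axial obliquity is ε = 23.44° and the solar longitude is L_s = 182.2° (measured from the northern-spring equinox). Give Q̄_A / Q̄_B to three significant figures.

— Configuration A (ϕ=+33.0°):
cos h₀ = −tan(+33.0°) tan(+10.400°) = -0.1192, h₀ = 1.6903 rad.
Bracket: h₀ sin ϕ sin δ + cos ϕ cos δ sin h₀ = 1.6903×0.54464×0.18052 + 0.83867×0.98357×0.99287 = 0.166188 + 0.819009 = 0.985197.
Q̄ = (S_0/π) × [bracket] = (1361/π) × 0.985197 = 426.81 W/m².
— Configuration B (ϕ=+42.4°):
Solar declination: sin δ = sin ε · sin L_s = sin 23.44° × sin 182.2° = -0.01527, so δ = -0.875°.
cos h₀ = −tan(+42.4°) tan(-0.875°) = 0.0139, h₀ = 1.5569 rad.
Bracket: h₀ sin ϕ sin δ + cos ϕ cos δ sin h₀ = 1.5569×0.67430×-0.01527 + 0.73846×0.99988×0.99990 = -0.016031 + 0.738298 = 0.722267.
Q̄ = (S_0/π) × [bracket] = (1361/π) × 0.722267 = 312.90 W/m².
Ratio Q̄_A / Q̄_B = 426.81 / 312.90 = 1.364.

Q̄_A / Q̄_B ≈ 1.36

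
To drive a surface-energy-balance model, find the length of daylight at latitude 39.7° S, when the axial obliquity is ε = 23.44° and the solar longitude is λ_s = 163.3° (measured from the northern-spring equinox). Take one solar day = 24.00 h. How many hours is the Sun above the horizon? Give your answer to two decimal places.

Solar declination: sin δ = sin ε · sin λ_s = sin 23.44° × sin 163.3° = 0.11431, so δ = +6.564°.
cos H₀ = −tan φ · tan δ = −tan(-39.7°) × tan(+6.564°) = 0.0955, so H₀ = 1.4751 rad = 84.52°.
Daylight = 2H₀/(2π) × 24.00 h = (1.4751/π) × 24.00 = 11.27 h.

11.27 h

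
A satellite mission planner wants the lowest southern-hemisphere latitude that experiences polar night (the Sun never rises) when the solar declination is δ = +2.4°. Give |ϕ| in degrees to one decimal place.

|ϕ| = 87.6°

Polar night requires cos h₀ = −tan ϕ tan δ ≥ 1, i.e. tan ϕ tan δ ≤ −1.
The boundary is |tan ϕ| · |tan δ| = 1, so |ϕ| = 90° − |δ| = 90° − 2.4° = 87.6° in the southern hemisphere.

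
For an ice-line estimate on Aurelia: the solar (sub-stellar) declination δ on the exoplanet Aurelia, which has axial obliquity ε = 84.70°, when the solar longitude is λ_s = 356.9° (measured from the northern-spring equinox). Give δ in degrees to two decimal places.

δ = -3.09°

sin δ = sin ε · sin λ_s = sin 84.70° × sin 356.9° = -0.053848.
δ = arcsin(-0.053848) = -3.09°.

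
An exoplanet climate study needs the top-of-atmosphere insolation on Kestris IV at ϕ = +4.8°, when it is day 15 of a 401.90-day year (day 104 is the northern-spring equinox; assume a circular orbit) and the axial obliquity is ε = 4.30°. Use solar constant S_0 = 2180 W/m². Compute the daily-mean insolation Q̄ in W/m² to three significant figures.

Q̄ ≈ 683 W/m²

Solar longitude: L_s = 360° × (15 − 104)/401.90 = -79.721°, i.e. -79.721° + 360° = 280.279°.
sin δ = sin 4.30° × sin 280.279° = -0.07378, so δ = -4.231°.
cos h₀ = −tan(+4.8°) tan(-4.231°) = 0.0062, h₀ = 1.5646 rad.
Bracket: h₀ sin ϕ sin δ + cos ϕ cos δ sin h₀ = 1.5646×0.08368×-0.07378 + 0.99649×0.99727×0.99998 = -0.009660 + 0.993750 = 0.984090.
Q̄ = (S_0/π) × [bracket] = (2180/π) × 0.984090 = 682.9 W/m².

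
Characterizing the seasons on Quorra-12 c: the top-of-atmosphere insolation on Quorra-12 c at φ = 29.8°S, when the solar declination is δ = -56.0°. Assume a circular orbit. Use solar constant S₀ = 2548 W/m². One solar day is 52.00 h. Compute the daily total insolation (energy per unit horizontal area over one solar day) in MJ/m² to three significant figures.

cos H₀ = −tan(-29.8°) tan(-56.000°) = -0.8491, H₀ = 2.5850 rad.
Bracket: H₀ sin φ sin δ + cos φ cos δ sin H₀ = 2.5850×-0.49697×-0.82904 + 0.86777×0.55919×0.52828 = 1.065041 + 0.256347 = 1.321388.
Q̄ = (S₀/π) × [bracket] = (2548/π) × 1.321388 = 1071.7 W/m².
Daily total = Q̄ × 52.00 h × 3600 s/h = 1071.7 × 52.00 × 3600 / 10⁶ = 200.6 MJ/m².

201 MJ/m²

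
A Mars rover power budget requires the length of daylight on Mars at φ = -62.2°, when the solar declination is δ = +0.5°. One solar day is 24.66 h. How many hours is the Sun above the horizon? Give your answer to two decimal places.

cos H₀ = −tan φ · tan δ = −tan(-62.2°) × tan(+0.500°) = 0.0166, so H₀ = 1.5542 rad = 89.05°.
Daylight = 2H₀/(2π) × 24.66 h = (1.5542/π) × 24.66 = 12.20 h.

12.20 h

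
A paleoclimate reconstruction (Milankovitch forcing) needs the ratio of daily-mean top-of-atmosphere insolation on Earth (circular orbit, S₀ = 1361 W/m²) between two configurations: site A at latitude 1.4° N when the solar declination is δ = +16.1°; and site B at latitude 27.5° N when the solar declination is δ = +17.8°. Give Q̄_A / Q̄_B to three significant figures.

— Configuration A (φ=+1.4°):
cos H₀ = −tan(+1.4°) tan(+16.100°) = -0.0071, H₀ = 1.5779 rad.
Bracket: H₀ sin φ sin δ + cos φ cos δ sin H₀ = 1.5779×0.02443×0.27731 + 0.99970×0.96078×0.99998 = 0.010690 + 0.960473 = 0.971163.
Q̄ = (S₀/π) × [bracket] = (1361/π) × 0.971163 = 420.73 W/m².
— Configuration B (φ=+27.5°):
cos H₀ = −tan(+27.5°) tan(+17.800°) = -0.1671, H₀ = 1.7387 rad.
Bracket: H₀ sin φ sin δ + cos φ cos δ sin H₀ = 1.7387×0.46175×0.30570 + 0.88701×0.95213×0.98593 = 0.245430 + 0.832666 = 1.078096.
Q̄ = (S₀/π) × [bracket] = (1361/π) × 1.078096 = 467.05 W/m².
Ratio Q̄_A / Q̄_B = 420.73 / 467.05 = 0.9008.

Q̄_A / Q̄_B ≈ 0.901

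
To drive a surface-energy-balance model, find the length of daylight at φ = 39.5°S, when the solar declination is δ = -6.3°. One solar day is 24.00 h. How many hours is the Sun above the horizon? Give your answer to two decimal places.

cos H₀ = −tan φ · tan δ = −tan(-39.5°) × tan(-6.300°) = -0.0910, so H₀ = 1.6619 rad = 95.22°.
Daylight = 2H₀/(2π) × 24.00 h = (1.6619/π) × 24.00 = 12.70 h.

12.70 h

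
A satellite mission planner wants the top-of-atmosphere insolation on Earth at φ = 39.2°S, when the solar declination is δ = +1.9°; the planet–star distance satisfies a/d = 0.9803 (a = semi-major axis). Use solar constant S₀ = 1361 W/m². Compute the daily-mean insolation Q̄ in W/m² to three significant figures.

cos H₀ = −tan(-39.2°) tan(+1.900°) = 0.0271, H₀ = 1.5437 rad.
Bracket: H₀ sin φ sin δ + cos φ cos δ sin H₀ = 1.5437×-0.63203×0.03316 + 0.77494×0.99945×0.99963 = -0.032353 + 0.774227 = 0.741874.
Inverse-square distance factor (a/d)² = 0.9803² = 0.960988.
Q̄ = (S₀/π) × 0.960988 × [bracket] = (1361/π) × 0.960988 × 0.741874 = 308.9 W/m².

Q̄ ≈ 309 W/m²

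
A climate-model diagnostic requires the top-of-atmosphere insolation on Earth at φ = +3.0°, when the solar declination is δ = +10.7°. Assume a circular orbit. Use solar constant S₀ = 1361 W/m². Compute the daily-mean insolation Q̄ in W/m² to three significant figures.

cos H₀ = −tan(+3.0°) tan(+10.700°) = -0.0099, H₀ = 1.5807 rad.
Bracket: H₀ sin φ sin δ + cos φ cos δ sin H₀ = 1.5807×0.05234×0.18567 + 0.99863×0.98261×0.99995 = 0.015361 + 0.981215 = 0.996576.
Q̄ = (S₀/π) × [bracket] = (1361/π) × 0.996576 = 431.7 W/m².

Q̄ ≈ 432 W/m²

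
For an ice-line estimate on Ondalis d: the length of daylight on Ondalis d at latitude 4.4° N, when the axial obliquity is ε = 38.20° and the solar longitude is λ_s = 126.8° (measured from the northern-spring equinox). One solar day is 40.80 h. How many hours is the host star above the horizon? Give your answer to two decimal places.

Solar declination: sin δ = sin ε · sin λ_s = sin 38.20° × sin 126.8° = 0.49518, so δ = +29.682°.
cos H₀ = −tan φ · tan δ = −tan(+4.4°) × tan(+29.682°) = -0.0439, so H₀ = 1.6147 rad = 92.51°.
Daylight = 2H₀/(2π) × 40.80 h = (1.6147/π) × 40.80 = 20.97 h.

20.97 h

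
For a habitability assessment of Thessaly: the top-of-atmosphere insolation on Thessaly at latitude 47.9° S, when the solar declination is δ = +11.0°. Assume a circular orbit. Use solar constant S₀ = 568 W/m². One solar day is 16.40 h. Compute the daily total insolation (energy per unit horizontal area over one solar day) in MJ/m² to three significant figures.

cos H₀ = −tan(-47.9°) tan(+11.000°) = 0.2151, H₀ = 1.3540 rad.
Bracket: H₀ sin φ sin δ + cos φ cos δ sin H₀ = 1.3540×-0.74198×0.19081 + 0.67043×0.98163×0.97659 = -0.191696 + 0.642708 = 0.451012.
Q̄ = (S₀/π) × [bracket] = (568/π) × 0.451012 = 81.543 W/m².
Daily total = Q̄ × 16.40 h × 3600 s/h = 81.543 × 16.40 × 3600 / 10⁶ = 4.814 MJ/m².

4.81 MJ/m²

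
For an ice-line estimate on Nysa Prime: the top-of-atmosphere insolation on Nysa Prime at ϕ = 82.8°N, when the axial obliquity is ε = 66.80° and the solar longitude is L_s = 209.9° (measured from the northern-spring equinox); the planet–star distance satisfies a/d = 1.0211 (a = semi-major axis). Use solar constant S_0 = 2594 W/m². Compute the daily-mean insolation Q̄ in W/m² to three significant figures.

Solar declination: sin δ = sin ε · sin L_s = sin 66.80° × sin 209.9° = -0.45818, so δ = -27.270°.
cos h₀ = −tan(+82.8°) tan(-27.270°) = 4.0803 ≥ 1 ⇒ polar night, h₀ = 0 and Q̄ = 0.
Inverse-square distance factor (a/d)² = 1.0211² = 1.042645.

Q̄ ≈ 0.00 W/m²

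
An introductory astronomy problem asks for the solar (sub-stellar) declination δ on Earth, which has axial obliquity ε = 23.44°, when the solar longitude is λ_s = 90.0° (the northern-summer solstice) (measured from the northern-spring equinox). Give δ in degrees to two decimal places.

sin δ = sin ε · sin λ_s = sin 23.44° × sin 90.0° = 0.397789.
δ = arcsin(0.397789) = +23.44°.

δ = +23.44°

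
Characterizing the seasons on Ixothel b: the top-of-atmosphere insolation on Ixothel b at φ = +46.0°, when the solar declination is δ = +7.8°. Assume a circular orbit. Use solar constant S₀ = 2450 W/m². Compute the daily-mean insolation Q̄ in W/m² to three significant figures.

cos H₀ = −tan(+46.0°) tan(+7.800°) = -0.1419, H₀ = 1.7131 rad.
Bracket: H₀ sin φ sin δ + cos φ cos δ sin H₀ = 1.7131×0.71934×0.13572 + 0.69466×0.99075×0.98989 = 0.167248 + 0.681276 = 0.848524.
Q̄ = (S₀/π) × [bracket] = (2450/π) × 0.848524 = 661.7 W/m².

Q̄ ≈ 662 W/m²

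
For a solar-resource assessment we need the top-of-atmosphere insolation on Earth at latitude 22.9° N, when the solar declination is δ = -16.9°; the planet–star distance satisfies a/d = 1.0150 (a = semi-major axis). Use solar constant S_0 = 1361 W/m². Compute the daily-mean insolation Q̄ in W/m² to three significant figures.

Q̄ ≈ 317 W/m²

cos h₀ = −tan(+22.9°) tan(-16.900°) = 0.1283, h₀ = 1.4421 rad.
Bracket: h₀ sin ϕ sin δ + cos ϕ cos δ sin h₀ = 1.4421×0.38912×-0.29070 + 0.92119×0.95681×0.99173 = -0.163126 + 0.874115 = 0.710989.
Inverse-square distance factor (a/d)² = 1.0150² = 1.030225.
Q̄ = (S_0/π) × 1.030225 × [bracket] = (1361/π) × 1.030225 × 0.710989 = 317.3 W/m².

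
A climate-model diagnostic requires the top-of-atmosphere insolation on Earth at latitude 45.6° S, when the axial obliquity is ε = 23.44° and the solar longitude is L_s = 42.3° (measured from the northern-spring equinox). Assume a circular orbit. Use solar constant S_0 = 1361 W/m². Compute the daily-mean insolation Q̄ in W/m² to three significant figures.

Solar declination: sin δ = sin ε · sin L_s = sin 23.44° × sin 42.3° = 0.26772, so δ = +15.528°.
cos h₀ = −tan(-45.6°) tan(+15.528°) = 0.2837, h₀ = 1.2831 rad.
Bracket: h₀ sin ϕ sin δ + cos ϕ cos δ sin h₀ = 1.2831×-0.71447×0.26772 + 0.69966×0.96350×0.95890 = -0.245429 + 0.646416 = 0.400987.
Q̄ = (S_0/π) × [bracket] = (1361/π) × 0.400987 = 173.7 W/m².

Q̄ ≈ 174 W/m²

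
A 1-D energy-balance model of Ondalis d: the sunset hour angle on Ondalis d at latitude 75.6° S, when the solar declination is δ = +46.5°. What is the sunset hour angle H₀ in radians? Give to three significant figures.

cos H₀ = −tan φ · tan δ = 4.1042 ≥ 1, so the host star never rises (polar night) and H₀ = 0.

H₀ = 0.00 rad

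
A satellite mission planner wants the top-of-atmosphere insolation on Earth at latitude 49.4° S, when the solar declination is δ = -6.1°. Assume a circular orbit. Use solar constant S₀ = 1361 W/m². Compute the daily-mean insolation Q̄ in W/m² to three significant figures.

Q̄ ≈ 337 W/m²

cos H₀ = −tan(-49.4°) tan(-6.100°) = -0.1247, H₀ = 1.6958 rad.
Bracket: H₀ sin φ sin δ + cos φ cos δ sin H₀ = 1.6958×-0.75927×-0.10626 + 0.65077×0.99434×0.99220 = 0.136817 + 0.642039 = 0.778856.
Q̄ = (S₀/π) × [bracket] = (1361/π) × 0.778856 = 337.4 W/m².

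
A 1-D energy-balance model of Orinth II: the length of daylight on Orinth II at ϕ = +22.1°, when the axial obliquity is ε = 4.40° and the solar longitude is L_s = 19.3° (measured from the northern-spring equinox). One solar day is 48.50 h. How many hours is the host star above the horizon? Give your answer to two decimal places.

24.41 h

Solar declination: sin δ = sin ε · sin L_s = sin 4.40° × sin 19.3° = 0.02536, so δ = +1.453°.
cos h₀ = −tan ϕ · tan δ = −tan(+22.1°) × tan(+1.453°) = -0.0103, so h₀ = 1.5811 rad = 90.59°.
Daylight = 2h₀/(2π) × 48.50 h = (1.5811/π) × 48.50 = 24.41 h.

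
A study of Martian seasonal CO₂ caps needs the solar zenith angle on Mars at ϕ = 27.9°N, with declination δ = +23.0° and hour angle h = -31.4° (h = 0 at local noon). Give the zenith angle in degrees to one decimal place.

cos θ_z = sin ϕ sin δ + cos ϕ cos δ cos h = 0.182835 + 0.694373 = 0.877208.
θ_z = arccos(0.877208) = 28.7°.

θ_z = 28.7°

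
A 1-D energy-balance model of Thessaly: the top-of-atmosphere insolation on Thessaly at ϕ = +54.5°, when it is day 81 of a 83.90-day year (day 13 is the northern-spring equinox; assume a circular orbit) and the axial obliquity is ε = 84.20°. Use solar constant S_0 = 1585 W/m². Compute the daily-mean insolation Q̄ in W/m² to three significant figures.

Solar longitude: L_s = 360° × (81 − 13)/83.90 = 291.776°.
sin δ = sin 84.20° × sin 291.776° = -0.92389, so δ = -67.501°.
cos h₀ = −tan(+54.5°) tan(-67.501°) = 3.3848 ≥ 1 ⇒ polar night, h₀ = 0 and Q̄ = 0.

Q̄ ≈ 0.00 W/m²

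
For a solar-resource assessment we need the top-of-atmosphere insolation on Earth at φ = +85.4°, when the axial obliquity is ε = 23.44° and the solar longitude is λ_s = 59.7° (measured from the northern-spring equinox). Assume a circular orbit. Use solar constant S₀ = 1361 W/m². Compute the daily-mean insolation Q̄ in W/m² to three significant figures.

Solar declination: sin δ = sin ε · sin λ_s = sin 23.44° × sin 59.7° = 0.34345, so δ = +20.087°.
cos H₀ = −tan(+85.4°) tan(+20.087°) = -4.5451 ≤ −1 ⇒ polar day, H₀ = π.
Bracket: H₀ sin φ sin δ + cos φ cos δ sin H₀ = 3.1416×0.99678×0.34345 + 0.08020×0.93917×0.00000 = 1.075508 + 0.000000 = 1.075508.
Q̄ = (S₀/π) × [bracket] = (1361/π) × 1.075508 = 465.9 W/m².

Q̄ ≈ 466 W/m²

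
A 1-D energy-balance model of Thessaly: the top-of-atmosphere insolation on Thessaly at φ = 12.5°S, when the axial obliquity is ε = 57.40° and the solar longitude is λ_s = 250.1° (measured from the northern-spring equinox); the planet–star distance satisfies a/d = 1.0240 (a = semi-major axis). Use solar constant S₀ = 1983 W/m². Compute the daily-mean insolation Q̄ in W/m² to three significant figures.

Solar declination: sin δ = sin ε · sin λ_s = sin 57.40° × sin 250.1° = -0.79215, so δ = -52.387°.
cos H₀ = −tan(-12.5°) tan(-52.387°) = -0.2877, H₀ = 1.8627 rad.
Bracket: H₀ sin φ sin δ + cos φ cos δ sin H₀ = 1.8627×-0.21644×-0.79215 + 0.97630×0.61033×0.95771 = 0.319365 + 0.570666 = 0.890031.
Inverse-square distance factor (a/d)² = 1.0240² = 1.048576.
Q̄ = (S₀/π) × 1.048576 × [bracket] = (1983/π) × 1.048576 × 0.890031 = 589.1 W/m².

Q̄ ≈ 589 W/m²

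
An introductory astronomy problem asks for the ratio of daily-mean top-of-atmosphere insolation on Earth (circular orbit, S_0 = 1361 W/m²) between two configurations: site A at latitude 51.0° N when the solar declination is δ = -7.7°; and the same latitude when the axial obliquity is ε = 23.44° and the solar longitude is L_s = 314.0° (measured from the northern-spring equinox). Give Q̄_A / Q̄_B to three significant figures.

Q̄_A / Q̄_B ≈ 1.59

— Configuration A (ϕ=+51.0°):
cos h₀ = −tan(+51.0°) tan(-7.700°) = 0.1670, h₀ = 1.4030 rad.
Bracket: h₀ sin ϕ sin δ + cos ϕ cos δ sin h₀ = 1.4030×0.77715×-0.13399 + 0.62932×0.99098×0.98596 = -0.146095 + 0.614888 = 0.468793.
Q̄ = (S_0/π) × [bracket] = (1361/π) × 0.468793 = 203.09 W/m².
— Configuration B (ϕ=+51.0°):
Solar declination: sin δ = sin ε · sin L_s = sin 23.44° × sin 314.0° = -0.28615, so δ = -16.627°.
cos h₀ = −tan(+51.0°) tan(-16.627°) = 0.3688, h₀ = 1.1931 rad.
Bracket: h₀ sin ϕ sin δ + cos ϕ cos δ sin h₀ = 1.1931×0.77715×-0.28615 + 0.62932×0.95819×0.92952 = -0.265323 + 0.560508 = 0.295185.
Q̄ = (S_0/π) × [bracket] = (1361/π) × 0.295185 = 127.88 W/m².
Ratio Q̄_A / Q̄_B = 203.09 / 127.88 = 1.588.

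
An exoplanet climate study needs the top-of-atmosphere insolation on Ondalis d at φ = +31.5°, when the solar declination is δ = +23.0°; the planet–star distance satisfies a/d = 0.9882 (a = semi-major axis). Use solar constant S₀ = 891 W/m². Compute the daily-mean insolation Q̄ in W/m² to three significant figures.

cos H₀ = −tan(+31.5°) tan(+23.000°) = -0.2601, H₀ = 1.8339 rad.
Bracket: H₀ sin φ sin δ + cos φ cos δ sin H₀ = 1.8339×0.52250×0.39073 + 0.85264×0.92050×0.96558 = 0.374402 + 0.757840 = 1.132242.
Inverse-square distance factor (a/d)² = 0.9882² = 0.976539.
Q̄ = (S₀/π) × 0.976539 × [bracket] = (891/π) × 0.976539 × 1.132242 = 313.6 W/m².

Q̄ ≈ 314 W/m²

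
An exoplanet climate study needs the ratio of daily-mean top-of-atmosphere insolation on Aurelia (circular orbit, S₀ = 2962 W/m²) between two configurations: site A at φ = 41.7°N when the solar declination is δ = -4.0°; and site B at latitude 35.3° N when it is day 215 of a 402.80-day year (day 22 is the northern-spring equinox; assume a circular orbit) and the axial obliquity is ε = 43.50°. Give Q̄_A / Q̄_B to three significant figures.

Q̄_A / Q̄_B ≈ 0.751

— Configuration A (φ=+41.7°):
cos H₀ = −tan(+41.7°) tan(-4.000°) = 0.0623, H₀ = 1.5085 rad.
Bracket: H₀ sin φ sin δ + cos φ cos δ sin H₀ = 1.5085×0.66523×-0.06976 + 0.74664×0.99756×0.99806 = -0.070004 + 0.743373 = 0.673369.
Q̄ = (S₀/π) × [bracket] = (2962/π) × 0.673369 = 634.88 W/m².
— Configuration B (φ=+35.3°):
Solar longitude: λ_s = 360° × (215 − 22)/402.80 = 172.493°.
sin δ = sin 43.50° × sin 172.493° = 0.08994, so δ = +5.160°.
cos H₀ = −tan(+35.3°) tan(+5.160°) = -0.0639, H₀ = 1.6348 rad.
Bracket: H₀ sin φ sin δ + cos φ cos δ sin H₀ = 1.6348×0.57786×0.08994 + 0.81614×0.99595×0.99795 = 0.084965 + 0.811168 = 0.896133.
Q̄ = (S₀/π) × [bracket] = (2962/π) × 0.896133 = 844.90 W/m².
Ratio Q̄_A / Q̄_B = 634.88 / 844.90 = 0.7514.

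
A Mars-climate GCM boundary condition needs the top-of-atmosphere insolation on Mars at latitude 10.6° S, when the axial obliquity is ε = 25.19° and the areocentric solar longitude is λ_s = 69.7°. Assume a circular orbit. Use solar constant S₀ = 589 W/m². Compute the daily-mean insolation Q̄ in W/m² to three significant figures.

Q̄ ≈ 148 W/m²

sin δ = sin 25.19° × sin 69.7° = 0.39919, so δ = +23.527°.
cos H₀ = −tan(-10.6°) tan(+23.527°) = 0.0815, H₀ = 1.4892 rad.
Bracket: H₀ sin φ sin δ + cos φ cos δ sin H₀ = 1.4892×-0.18395×0.39919 + 0.98294×0.91687×0.99668 = -0.109353 + 0.898236 = 0.788883.
Q̄ = (S₀/π) × [bracket] = (589/π) × 0.788883 = 147.9 W/m².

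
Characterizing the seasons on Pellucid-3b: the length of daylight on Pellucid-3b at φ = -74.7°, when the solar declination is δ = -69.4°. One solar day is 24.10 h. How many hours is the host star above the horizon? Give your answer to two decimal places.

24.10 h

Sunrise equation: cos H₀ = −tan φ · tan δ = -9.7250 ≤ −1, so the host star never sets (polar day) and H₀ = π.
Daylight = 2H₀/(2π) × 24.10 h = (3.1416/π) × 24.10 = 24.10 h.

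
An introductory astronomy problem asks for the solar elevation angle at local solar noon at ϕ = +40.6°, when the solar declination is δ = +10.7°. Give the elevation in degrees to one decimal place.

At local noon the hour angle is zero, so the zenith angle equals |ϕ − δ| = |+40.6° − (+10.700°)| = 29.900°.
Elevation = 90° − 29.900° = 60.1°.

60.1°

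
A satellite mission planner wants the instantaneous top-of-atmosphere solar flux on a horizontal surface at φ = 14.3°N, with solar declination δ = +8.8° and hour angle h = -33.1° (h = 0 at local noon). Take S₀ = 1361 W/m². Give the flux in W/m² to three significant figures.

1.14e+03 W/m²

cos θ_z = sin φ sin δ + cos φ cos δ cos h = 0.037787 + 0.802207 = 0.839994.
Flux = S₀ · cos θ_z = 1361 × 0.839994 = 1143 W/m².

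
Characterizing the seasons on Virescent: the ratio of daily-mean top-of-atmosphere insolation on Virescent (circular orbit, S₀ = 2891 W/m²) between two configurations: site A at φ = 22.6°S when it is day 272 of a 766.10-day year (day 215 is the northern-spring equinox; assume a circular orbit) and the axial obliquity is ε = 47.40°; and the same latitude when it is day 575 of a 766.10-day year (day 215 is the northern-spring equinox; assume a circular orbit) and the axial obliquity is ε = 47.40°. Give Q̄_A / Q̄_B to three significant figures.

Q̄_A / Q̄_B ≈ 0.817

— Configuration A (φ=-22.6°):
Solar longitude: λ_s = 360° × (272 − 215)/766.10 = 26.785°.
sin δ = sin 47.40° × sin 26.785° = 0.33172, so δ = +19.373°.
cos H₀ = −tan(-22.6°) tan(+19.373°) = 0.1464, H₀ = 1.4239 rad.
Bracket: H₀ sin φ sin δ + cos φ cos δ sin H₀ = 1.4239×-0.38430×0.33172 + 0.92321×0.94338×0.98923 = -0.181519 + 0.861558 = 0.680039.
Q̄ = (S₀/π) × [bracket] = (2891/π) × 0.680039 = 625.79 W/m².
— Configuration B (φ=-22.6°):
Solar longitude: λ_s = 360° × (575 − 215)/766.10 = 169.169°.
sin δ = sin 47.40° × sin 169.169° = 0.13833, so δ = +7.951°.
cos H₀ = −tan(-22.6°) tan(+7.951°) = 0.0581, H₀ = 1.5126 rad.
Bracket: H₀ sin φ sin δ + cos φ cos δ sin H₀ = 1.5126×-0.38430×0.13833 + 0.92321×0.99039×0.99831 = -0.080410 + 0.912793 = 0.832383.
Q̄ = (S₀/π) × [bracket] = (2891/π) × 0.832383 = 765.99 W/m².
Ratio Q̄_A / Q̄_B = 625.79 / 765.99 = 0.8170.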